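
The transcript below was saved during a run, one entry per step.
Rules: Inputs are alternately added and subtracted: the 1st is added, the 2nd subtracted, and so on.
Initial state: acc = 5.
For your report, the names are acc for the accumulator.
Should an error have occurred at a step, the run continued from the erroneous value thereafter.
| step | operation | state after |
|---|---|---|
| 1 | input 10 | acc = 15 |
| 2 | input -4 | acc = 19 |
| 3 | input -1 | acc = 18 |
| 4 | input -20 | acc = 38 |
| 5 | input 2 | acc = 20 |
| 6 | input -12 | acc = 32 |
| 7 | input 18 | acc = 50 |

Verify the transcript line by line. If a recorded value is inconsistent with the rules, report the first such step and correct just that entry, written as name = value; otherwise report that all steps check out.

Recomputing the run from the initial state:
step 1: acc = 15
step 2: acc = 19
step 3: acc = 18
step 4: acc = 38
step 5: acc = 40
step 6: acc = 52
step 7: acc = 70
The first disagreement with the transcript is at step 5, where the value should be acc = 40.

step 5, acc = 40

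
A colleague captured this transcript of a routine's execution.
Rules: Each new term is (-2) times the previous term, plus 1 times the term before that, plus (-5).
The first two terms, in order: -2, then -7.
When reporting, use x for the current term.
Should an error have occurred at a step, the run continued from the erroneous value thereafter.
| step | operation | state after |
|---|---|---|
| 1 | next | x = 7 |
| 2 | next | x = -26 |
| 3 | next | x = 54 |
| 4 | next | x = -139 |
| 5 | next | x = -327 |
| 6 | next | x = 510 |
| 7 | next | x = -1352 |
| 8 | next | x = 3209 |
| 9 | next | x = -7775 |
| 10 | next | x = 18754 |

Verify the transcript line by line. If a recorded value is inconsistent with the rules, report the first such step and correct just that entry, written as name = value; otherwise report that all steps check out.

step 5, x = 327

Step 1: x = -2*(-7) + (1)*(-2) + (-5) = 7 — no discrepancy.
Step 2: x = -2*(7) + (1)*(-7) + (-5) = -26 — confirmed correct.
Step 3: x = -2*(-26) + (1)*(7) + (-5) = 54 — same as recorded.
Step 4: x = -2*(54) + (1)*(-26) + (-5) = -139 — checks out.
Step 5: x = -2*(-139) + (1)*(54) + (-5) = 327 — first mismatch against the transcript.
The audit stops at step 5: the recorded entry is wrong and should be x = 327.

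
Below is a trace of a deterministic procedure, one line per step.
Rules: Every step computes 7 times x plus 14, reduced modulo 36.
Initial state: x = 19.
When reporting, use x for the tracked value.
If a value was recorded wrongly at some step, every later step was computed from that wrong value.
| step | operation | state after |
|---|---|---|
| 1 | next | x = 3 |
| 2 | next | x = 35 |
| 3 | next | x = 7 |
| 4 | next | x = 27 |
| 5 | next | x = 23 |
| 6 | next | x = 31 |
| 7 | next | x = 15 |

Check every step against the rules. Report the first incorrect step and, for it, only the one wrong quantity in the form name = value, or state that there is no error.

Step 1: x = (7*19 + 14) mod 36 = 3 — same as recorded.
Step 2: x = (7*3 + 14) mod 36 = 35 — checks out.
Step 3: x = (7*35 + 14) mod 36 = 7 — confirmed correct.
Step 4: x = (7*7 + 14) mod 36 = 27 — checks out.
Step 5: x = (7*27 + 14) mod 36 = 23 — same as recorded.
Step 6: x = (7*23 + 14) mod 36 = 31 — in agreement.
Step 7: x = (7*31 + 14) mod 36 = 15 — matches.
The recomputation confirms every line.

no error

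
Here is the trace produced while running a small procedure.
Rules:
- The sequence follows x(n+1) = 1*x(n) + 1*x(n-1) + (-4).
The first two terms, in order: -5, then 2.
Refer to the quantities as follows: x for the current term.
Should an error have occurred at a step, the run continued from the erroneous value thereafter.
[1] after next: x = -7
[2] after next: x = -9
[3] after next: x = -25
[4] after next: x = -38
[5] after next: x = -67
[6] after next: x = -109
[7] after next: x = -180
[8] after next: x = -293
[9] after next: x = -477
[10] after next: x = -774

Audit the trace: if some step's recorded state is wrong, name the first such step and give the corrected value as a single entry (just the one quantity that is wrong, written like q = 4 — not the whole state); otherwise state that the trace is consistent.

step 3, x = -20

1. x = 1*(2) + (1)*(-5) + (-4) = -7 (same as recorded)
2. x = 1*(-7) + (1)*(2) + (-4) = -9 (in agreement)
3. x = 1*(-9) + (1)*(-7) + (-4) = -20 (the trace disagrees here)
Conclusion: step 3 carries the first error; the entry should be x = -20.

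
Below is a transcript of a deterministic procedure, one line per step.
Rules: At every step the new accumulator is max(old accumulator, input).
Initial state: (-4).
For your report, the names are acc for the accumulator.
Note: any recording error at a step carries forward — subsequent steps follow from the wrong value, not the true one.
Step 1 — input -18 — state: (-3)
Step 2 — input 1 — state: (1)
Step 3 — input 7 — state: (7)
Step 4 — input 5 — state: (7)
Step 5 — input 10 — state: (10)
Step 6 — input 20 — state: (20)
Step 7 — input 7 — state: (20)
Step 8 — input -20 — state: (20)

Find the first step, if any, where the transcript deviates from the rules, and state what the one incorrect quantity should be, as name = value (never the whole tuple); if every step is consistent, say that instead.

step 1, acc = -4

step 1: acc = max(-4, -18) = -4 -> a discrepancy with the transcript
First incorrect step: 1; the correct value is acc = -4.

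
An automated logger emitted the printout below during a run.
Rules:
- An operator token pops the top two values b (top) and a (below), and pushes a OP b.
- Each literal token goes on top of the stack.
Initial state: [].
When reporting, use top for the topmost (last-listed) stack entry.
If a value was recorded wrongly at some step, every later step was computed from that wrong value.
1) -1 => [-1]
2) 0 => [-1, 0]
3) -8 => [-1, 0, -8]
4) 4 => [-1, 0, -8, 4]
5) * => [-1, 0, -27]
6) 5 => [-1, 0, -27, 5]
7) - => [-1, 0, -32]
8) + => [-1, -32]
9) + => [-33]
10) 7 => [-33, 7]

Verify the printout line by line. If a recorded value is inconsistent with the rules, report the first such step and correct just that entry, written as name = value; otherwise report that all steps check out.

Recomputing the run from the initial state:
step 1: [-1]
step 2: [-1, 0]
step 3: [-1, 0, -8]
step 4: [-1, 0, -8, 4]
step 5: [-1, 0, -32]
step 6: [-1, 0, -32, 5]
step 7: [-1, 0, -37]
step 8: [-1, -37]
step 9: [-38]
step 10: [-38, 7]
The first disagreement with the printout is at step 5, where the value should be top = -32.

step 5, top = -32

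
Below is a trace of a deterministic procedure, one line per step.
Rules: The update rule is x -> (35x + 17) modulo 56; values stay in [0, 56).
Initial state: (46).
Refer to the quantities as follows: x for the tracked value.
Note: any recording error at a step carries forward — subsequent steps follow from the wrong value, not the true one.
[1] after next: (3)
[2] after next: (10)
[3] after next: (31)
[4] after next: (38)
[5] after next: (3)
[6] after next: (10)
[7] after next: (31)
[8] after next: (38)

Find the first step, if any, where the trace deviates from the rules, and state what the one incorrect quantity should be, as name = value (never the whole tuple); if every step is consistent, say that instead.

Recomputing the run from the initial state:
step 1: x = 3
step 2: x = 10
step 3: x = 31
step 4: x = 38
step 5: x = 3
step 6: x = 10
step 7: x = 31
step 8: x = 38
This matches the trace at every step.

no error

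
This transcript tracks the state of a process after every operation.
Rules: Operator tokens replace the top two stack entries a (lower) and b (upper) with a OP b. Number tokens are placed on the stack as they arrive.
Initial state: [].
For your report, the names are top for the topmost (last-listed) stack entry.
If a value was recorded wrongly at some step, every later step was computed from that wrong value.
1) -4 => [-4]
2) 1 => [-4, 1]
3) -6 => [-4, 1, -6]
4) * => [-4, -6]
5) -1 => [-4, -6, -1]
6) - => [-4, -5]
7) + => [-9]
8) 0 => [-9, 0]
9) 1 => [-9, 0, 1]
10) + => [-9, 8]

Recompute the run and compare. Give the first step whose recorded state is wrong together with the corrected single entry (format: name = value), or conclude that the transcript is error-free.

Recomputing the run from the initial state:
step 1: [-4]
step 2: [-4, 1]
step 3: [-4, 1, -6]
step 4: [-4, -6]
step 5: [-4, -6, -1]
step 6: [-4, -5]
step 7: [-9]
step 8: [-9, 0]
step 9: [-9, 0, 1]
step 10: [-9, 1]
The first disagreement with the transcript is at step 10, where the value should be top = 1.

step 10, top = 1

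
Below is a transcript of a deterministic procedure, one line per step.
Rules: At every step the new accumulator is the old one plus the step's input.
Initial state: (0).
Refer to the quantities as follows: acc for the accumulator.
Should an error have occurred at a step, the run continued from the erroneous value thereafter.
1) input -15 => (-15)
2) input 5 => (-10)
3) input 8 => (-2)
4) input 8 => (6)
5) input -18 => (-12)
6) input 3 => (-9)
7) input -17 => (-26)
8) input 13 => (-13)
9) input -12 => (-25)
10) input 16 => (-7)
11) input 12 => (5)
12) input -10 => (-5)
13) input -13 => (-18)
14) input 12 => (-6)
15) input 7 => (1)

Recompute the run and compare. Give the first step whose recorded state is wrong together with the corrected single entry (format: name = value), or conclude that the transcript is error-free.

step 10, acc = -9

step 1: acc = 0 + -15 = -15 -> checks out
step 2: acc = -15 + 5 = -10 -> checks out
step 3: acc = -10 + 8 = -2 -> no discrepancy
step 4: acc = -2 + 8 = 6 -> consistent with the transcript
step 5: acc = 6 + -18 = -12 -> matches
step 6: acc = -12 + 3 = -9 -> same as recorded
step 7: acc = -9 + -17 = -26 -> in agreement
step 8: acc = -26 + 13 = -13 -> consistent with the transcript
step 9: acc = -13 + -12 = -25 -> no discrepancy
step 10: acc = -25 + 16 = -9 -> this is not what the transcript shows
So the first discrepancy is step 10, where the right value is acc = -9.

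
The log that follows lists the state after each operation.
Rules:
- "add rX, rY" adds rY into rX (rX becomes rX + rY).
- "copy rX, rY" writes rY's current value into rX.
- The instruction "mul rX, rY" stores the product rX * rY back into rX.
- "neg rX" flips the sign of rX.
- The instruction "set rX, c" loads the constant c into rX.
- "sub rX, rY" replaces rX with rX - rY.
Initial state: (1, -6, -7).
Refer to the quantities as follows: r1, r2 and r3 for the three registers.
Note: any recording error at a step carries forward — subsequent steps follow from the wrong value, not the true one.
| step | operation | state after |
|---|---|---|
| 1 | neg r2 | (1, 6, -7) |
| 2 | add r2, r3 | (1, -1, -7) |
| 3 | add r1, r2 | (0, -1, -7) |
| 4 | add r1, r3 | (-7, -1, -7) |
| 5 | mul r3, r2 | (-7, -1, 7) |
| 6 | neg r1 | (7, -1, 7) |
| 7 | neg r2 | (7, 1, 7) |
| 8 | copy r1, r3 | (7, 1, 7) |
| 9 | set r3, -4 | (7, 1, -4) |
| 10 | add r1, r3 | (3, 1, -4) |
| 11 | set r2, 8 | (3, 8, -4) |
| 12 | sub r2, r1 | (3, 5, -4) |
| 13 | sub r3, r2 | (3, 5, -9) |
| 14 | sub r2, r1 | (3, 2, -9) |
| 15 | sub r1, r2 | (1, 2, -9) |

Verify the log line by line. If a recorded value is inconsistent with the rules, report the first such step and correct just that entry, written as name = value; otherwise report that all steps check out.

Recomputing the run from the initial state:
step 1: r1 = 1, r2 = 6, r3 = -7
step 2: r1 = 1, r2 = -1, r3 = -7
step 3: r1 = 0, r2 = -1, r3 = -7
step 4: r1 = -7, r2 = -1, r3 = -7
step 5: r1 = -7, r2 = -1, r3 = 7
step 6: r1 = 7, r2 = -1, r3 = 7
step 7: r1 = 7, r2 = 1, r3 = 7
step 8: r1 = 7, r2 = 1, r3 = 7
step 9: r1 = 7, r2 = 1, r3 = -4
step 10: r1 = 3, r2 = 1, r3 = -4
step 11: r1 = 3, r2 = 8, r3 = -4
step 12: r1 = 3, r2 = 5, r3 = -4
step 13: r1 = 3, r2 = 5, r3 = -9
step 14: r1 = 3, r2 = 2, r3 = -9
step 15: r1 = 1, r2 = 2, r3 = -9
This matches the log at every step.

no error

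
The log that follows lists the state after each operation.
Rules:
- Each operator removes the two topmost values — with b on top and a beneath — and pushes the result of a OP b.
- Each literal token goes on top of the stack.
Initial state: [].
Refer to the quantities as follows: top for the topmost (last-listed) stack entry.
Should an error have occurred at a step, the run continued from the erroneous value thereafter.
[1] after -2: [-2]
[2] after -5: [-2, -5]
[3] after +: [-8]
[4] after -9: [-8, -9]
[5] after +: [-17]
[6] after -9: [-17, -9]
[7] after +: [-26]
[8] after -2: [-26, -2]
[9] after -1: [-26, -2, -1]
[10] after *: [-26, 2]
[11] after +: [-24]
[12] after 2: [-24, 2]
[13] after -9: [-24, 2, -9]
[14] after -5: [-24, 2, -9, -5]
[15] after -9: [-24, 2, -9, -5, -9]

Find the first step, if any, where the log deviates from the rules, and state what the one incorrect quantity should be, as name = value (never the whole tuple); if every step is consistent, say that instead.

step 3, top = -7

step 1: push -2: top = -2 -> agrees with the log
step 2: push -5: top = -5 -> exactly as logged
step 3: -2 + -5 = -7 -> not what was recorded
Conclusion: step 3 carries the first error; the entry should be top = -7.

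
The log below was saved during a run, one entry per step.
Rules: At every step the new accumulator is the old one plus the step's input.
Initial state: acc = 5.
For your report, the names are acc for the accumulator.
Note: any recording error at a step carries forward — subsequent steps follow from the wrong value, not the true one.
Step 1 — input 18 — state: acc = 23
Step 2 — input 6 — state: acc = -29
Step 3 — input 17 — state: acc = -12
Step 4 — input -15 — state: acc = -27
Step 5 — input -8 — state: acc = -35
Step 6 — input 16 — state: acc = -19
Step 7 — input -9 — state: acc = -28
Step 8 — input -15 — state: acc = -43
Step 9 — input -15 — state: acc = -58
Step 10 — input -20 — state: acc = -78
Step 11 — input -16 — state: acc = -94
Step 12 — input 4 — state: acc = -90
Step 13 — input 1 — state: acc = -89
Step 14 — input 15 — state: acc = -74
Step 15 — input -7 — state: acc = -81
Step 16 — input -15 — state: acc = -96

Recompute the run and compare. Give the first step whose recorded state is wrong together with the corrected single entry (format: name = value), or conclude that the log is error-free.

Recomputing the run from the initial state:
step 1: acc = 23
step 2: acc = 29
step 3: acc = 46
step 4: acc = 31
step 5: acc = 23
step 6: acc = 39
step 7: acc = 30
step 8: acc = 15
step 9: acc = 0
step 10: acc = -20
step 11: acc = -36
step 12: acc = -32
step 13: acc = -31
step 14: acc = -16
step 15: acc = -23
step 16: acc = -38
The first disagreement with the log is at step 2, where the value should be acc = 29.

step 2, acc = 29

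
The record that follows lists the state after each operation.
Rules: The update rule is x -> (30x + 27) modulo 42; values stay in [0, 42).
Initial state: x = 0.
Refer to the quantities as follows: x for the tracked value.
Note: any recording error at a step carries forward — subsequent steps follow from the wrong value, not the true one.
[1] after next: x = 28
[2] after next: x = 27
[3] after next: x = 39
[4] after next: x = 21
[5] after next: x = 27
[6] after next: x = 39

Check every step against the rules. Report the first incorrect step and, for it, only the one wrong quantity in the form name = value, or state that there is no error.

step 1, x = 27

Recomputing the run from the initial state:
step 1: x = 27
step 2: x = 39
step 3: x = 21
step 4: x = 27
step 5: x = 39
step 6: x = 21
The first disagreement with the record is at step 1, where the value should be x = 27.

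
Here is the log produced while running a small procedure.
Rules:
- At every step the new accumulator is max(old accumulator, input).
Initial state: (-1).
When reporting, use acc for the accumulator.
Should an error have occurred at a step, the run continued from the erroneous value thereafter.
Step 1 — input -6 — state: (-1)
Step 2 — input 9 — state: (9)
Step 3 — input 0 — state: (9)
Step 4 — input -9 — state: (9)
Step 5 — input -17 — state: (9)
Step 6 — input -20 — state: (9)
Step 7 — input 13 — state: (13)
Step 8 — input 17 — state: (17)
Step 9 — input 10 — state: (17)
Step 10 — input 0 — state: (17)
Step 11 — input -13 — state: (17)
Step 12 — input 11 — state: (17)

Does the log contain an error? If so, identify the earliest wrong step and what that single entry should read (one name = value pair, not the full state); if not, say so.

step 1: acc = max(-1, -6) = -1 -> verified
step 2: acc = max(-1, 9) = 9 -> same as recorded
step 3: acc = max(9, 0) = 9 -> checks out
step 4: acc = max(9, -9) = 9 -> exactly as logged
step 5: acc = max(9, -17) = 9 -> matches
step 6: acc = max(9, -20) = 9 -> agrees with the log
step 7: acc = max(9, 13) = 13 -> confirmed correct
step 8: acc = max(13, 17) = 17 -> same as recorded
step 9: acc = max(17, 10) = 17 -> confirmed correct
step 10: acc = max(17, 0) = 17 -> agrees with the log
step 11: acc = max(17, -13) = 17 -> in agreement
step 12: acc = max(17, 11) = 17 -> checks out
No step deviates from the rules.

no error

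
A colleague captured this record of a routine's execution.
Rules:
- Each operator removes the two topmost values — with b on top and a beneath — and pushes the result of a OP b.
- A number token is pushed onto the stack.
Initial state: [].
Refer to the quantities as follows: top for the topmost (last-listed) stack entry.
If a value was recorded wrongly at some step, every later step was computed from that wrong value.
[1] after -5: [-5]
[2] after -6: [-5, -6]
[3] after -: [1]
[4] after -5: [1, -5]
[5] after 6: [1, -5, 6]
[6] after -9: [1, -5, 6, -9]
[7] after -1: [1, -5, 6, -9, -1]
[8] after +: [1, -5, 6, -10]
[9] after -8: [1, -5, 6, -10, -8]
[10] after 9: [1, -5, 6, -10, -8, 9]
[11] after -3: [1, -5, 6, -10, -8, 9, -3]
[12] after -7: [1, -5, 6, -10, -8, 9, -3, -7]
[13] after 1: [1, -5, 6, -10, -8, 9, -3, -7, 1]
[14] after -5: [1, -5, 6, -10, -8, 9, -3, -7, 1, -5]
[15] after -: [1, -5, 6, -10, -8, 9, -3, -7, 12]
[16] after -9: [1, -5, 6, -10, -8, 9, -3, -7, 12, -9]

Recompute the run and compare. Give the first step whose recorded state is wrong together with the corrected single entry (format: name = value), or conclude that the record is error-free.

step 15, top = 6

step 1: push -5: top = -5 -> exactly as logged
step 2: push -6: top = -6 -> exactly as logged
step 3: -5 - -6 = 1 -> verified
step 4: push -5: top = -5 -> matches
step 5: push 6: top = 6 -> verified
step 6: push -9: top = -9 -> confirmed correct
step 7: push -1: top = -1 -> no discrepancy
step 8: -9 + -1 = -10 -> same as recorded
step 9: push -8: top = -8 -> confirmed correct
step 10: push 9: top = 9 -> exactly as logged
step 11: push -3: top = -3 -> confirmed correct
step 12: push -7: top = -7 -> confirmed correct
step 13: push 1: top = 1 -> checks out
step 14: push -5: top = -5 -> in agreement
step 15: 1 - -5 = 6 -> first mismatch against the record
So the first discrepancy is step 15, where the right value is top = 6.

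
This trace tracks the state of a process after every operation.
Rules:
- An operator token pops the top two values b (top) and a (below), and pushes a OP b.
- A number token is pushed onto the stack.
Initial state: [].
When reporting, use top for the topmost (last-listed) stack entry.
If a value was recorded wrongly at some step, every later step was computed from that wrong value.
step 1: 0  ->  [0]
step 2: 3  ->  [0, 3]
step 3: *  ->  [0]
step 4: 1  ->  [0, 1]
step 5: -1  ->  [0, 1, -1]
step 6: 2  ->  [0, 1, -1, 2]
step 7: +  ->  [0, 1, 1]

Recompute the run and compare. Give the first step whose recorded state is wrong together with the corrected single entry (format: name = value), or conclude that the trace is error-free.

no error

Step 1: push 0: top = 0 — matches.
Step 2: push 3: top = 3 — matches.
Step 3: 0 * 3 = 0 — consistent with the trace.
Step 4: push 1: top = 1 — confirmed correct.
Step 5: push -1: top = -1 — agrees with the trace.
Step 6: push 2: top = 2 — confirmed correct.
Step 7: -1 + 2 = 1 — exactly as logged.
All steps check out; nothing to correct.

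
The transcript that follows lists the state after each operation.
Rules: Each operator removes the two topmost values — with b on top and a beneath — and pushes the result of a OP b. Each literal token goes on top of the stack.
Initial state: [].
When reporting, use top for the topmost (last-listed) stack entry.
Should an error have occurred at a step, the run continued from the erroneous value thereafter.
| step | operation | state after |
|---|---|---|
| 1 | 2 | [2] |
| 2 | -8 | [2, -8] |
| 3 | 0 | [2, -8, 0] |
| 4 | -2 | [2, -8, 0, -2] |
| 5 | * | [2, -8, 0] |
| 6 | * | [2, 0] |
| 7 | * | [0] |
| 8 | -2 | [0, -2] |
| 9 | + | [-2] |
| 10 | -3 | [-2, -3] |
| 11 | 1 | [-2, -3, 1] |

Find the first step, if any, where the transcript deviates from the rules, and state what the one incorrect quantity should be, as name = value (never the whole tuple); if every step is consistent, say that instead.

step 1: push 2: top = 2 -> matches
step 2: push -8: top = -8 -> checks out
step 3: push 0: top = 0 -> in agreement
step 4: push -2: top = -2 -> verified
step 5: 0 * -2 = 0 -> agrees with the transcript
step 6: -8 * 0 = 0 -> confirmed correct
step 7: 2 * 0 = 0 -> confirmed correct
step 8: push -2: top = -2 -> confirmed correct
step 9: 0 + -2 = -2 -> in agreement
step 10: push -3: top = -3 -> matches
step 11: push 1: top = 1 -> confirmed correct
Every step is consistent.

no error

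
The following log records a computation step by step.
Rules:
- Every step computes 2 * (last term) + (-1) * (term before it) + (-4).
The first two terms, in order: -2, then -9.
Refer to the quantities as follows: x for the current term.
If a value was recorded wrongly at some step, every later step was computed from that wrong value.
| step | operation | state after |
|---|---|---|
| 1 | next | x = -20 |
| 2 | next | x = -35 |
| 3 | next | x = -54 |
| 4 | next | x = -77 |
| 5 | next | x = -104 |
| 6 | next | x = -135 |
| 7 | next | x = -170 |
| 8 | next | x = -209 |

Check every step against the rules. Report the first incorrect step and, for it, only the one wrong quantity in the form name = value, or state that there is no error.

Step 1: x = 2*(-9) + (-1)*(-2) + (-4) = -20 — checks out.
Step 2: x = 2*(-20) + (-1)*(-9) + (-4) = -35 — exactly as logged.
Step 3: x = 2*(-35) + (-1)*(-20) + (-4) = -54 — checks out.
Step 4: x = 2*(-54) + (-1)*(-35) + (-4) = -77 — checks out.
Step 5: x = 2*(-77) + (-1)*(-54) + (-4) = -104 — exactly as logged.
Step 6: x = 2*(-104) + (-1)*(-77) + (-4) = -135 — same as recorded.
Step 7: x = 2*(-135) + (-1)*(-104) + (-4) = -170 — same as recorded.
Step 8: x = 2*(-170) + (-1)*(-135) + (-4) = -209 — confirmed correct.
All steps check out; nothing to correct.

no error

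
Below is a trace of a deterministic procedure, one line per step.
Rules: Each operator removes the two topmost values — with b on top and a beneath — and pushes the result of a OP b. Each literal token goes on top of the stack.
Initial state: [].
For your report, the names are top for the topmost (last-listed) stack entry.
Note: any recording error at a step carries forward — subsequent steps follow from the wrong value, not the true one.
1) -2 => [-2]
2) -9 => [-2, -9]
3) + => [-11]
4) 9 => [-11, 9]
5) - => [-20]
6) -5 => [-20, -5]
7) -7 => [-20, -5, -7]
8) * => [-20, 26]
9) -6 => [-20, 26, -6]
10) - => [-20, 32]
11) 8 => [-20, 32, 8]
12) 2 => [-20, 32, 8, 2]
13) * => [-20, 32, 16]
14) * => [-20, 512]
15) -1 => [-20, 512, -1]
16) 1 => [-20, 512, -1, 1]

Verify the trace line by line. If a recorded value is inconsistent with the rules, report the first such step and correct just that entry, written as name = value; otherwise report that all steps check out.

step 8, top = 35

step 1: push -2: top = -2 -> same as recorded
step 2: push -9: top = -9 -> agrees with the trace
step 3: -2 + -9 = -11 -> verified
step 4: push 9: top = 9 -> checks out
step 5: -11 - 9 = -20 -> agrees with the trace
step 6: push -5: top = -5 -> checks out
step 7: push -7: top = -7 -> checks out
step 8: -5 * -7 = 35 -> the trace has a different value
So the first discrepancy is step 8, where the right value is top = 35.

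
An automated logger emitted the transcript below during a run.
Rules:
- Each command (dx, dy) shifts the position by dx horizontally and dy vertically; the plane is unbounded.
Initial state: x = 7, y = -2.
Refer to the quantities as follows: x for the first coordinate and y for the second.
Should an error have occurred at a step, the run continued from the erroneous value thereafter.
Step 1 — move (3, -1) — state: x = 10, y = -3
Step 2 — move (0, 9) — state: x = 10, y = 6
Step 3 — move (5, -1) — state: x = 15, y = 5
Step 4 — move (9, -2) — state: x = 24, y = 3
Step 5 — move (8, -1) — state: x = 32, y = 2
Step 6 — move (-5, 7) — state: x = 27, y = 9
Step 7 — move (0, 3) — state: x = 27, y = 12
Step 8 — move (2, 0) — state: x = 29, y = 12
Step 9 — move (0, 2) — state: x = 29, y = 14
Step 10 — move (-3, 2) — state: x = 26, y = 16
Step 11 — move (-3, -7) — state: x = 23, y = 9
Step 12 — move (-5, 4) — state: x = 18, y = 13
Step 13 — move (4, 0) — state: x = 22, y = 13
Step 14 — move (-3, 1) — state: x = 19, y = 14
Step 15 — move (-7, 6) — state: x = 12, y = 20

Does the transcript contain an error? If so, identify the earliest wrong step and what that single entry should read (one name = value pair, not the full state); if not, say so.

no error

Recomputing the run from the initial state:
step 1: x = 10, y = -3
step 2: x = 10, y = 6
step 3: x = 15, y = 5
step 4: x = 24, y = 3
step 5: x = 32, y = 2
step 6: x = 27, y = 9
step 7: x = 27, y = 12
step 8: x = 29, y = 12
step 9: x = 29, y = 14
step 10: x = 26, y = 16
step 11: x = 23, y = 9
step 12: x = 18, y = 13
step 13: x = 22, y = 13
step 14: x = 19, y = 14
step 15: x = 12, y = 20
This matches the transcript at every step.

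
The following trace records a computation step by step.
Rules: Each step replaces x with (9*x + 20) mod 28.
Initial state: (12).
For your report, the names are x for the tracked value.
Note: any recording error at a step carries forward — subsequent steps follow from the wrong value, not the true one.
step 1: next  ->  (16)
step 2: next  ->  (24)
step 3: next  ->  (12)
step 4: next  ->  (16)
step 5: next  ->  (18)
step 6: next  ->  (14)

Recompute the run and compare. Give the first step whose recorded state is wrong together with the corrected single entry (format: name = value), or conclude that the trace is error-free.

step 5, x = 24

Recomputing the run from the initial state:
step 1: x = 16
step 2: x = 24
step 3: x = 12
step 4: x = 16
step 5: x = 24
step 6: x = 12
The first disagreement with the trace is at step 5, where the value should be x = 24.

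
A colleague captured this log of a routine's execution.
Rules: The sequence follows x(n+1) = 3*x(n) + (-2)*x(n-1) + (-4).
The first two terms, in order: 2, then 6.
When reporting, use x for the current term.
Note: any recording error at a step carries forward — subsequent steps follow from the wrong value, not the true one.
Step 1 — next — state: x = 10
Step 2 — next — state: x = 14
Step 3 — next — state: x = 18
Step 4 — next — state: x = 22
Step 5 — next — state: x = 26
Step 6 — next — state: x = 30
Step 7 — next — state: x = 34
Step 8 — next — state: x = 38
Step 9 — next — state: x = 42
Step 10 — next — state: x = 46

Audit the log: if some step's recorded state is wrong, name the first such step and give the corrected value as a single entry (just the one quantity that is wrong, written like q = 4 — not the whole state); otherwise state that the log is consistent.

step 1: x = 3*(6) + (-2)*(2) + (-4) = 10 -> checks out
step 2: x = 3*(10) + (-2)*(6) + (-4) = 14 -> verified
step 3: x = 3*(14) + (-2)*(10) + (-4) = 18 -> verified
step 4: x = 3*(18) + (-2)*(14) + (-4) = 22 -> matches
step 5: x = 3*(22) + (-2)*(18) + (-4) = 26 -> checks out
step 6: x = 3*(26) + (-2)*(22) + (-4) = 30 -> in agreement
step 7: x = 3*(30) + (-2)*(26) + (-4) = 34 -> no discrepancy
step 8: x = 3*(34) + (-2)*(30) + (-4) = 38 -> matches
step 9: x = 3*(38) + (-2)*(34) + (-4) = 42 -> agrees with the log
step 10: x = 3*(42) + (-2)*(38) + (-4) = 46 -> matches
Every step is consistent.

no error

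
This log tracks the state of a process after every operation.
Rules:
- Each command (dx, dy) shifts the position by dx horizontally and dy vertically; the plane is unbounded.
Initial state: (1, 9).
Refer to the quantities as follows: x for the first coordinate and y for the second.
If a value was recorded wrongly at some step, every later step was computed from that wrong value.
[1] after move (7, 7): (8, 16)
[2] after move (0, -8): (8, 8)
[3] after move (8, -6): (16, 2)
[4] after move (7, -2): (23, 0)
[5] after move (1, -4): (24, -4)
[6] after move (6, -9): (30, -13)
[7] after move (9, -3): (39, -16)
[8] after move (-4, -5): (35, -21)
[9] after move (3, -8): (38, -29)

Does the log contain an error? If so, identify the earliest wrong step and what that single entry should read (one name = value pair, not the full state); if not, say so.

no error

Step 1: x = 1 + (7) = 8, y = 9 + (7) = 16 — checks out.
Step 2: x = 8 + (0) = 8, y = 16 + (-8) = 8 — confirmed correct.
Step 3: x = 8 + (8) = 16, y = 8 + (-6) = 2 — checks out.
Step 4: x = 16 + (7) = 23, y = 2 + (-2) = 0 — in agreement.
Step 5: x = 23 + (1) = 24, y = 0 + (-4) = -4 — same as recorded.
Step 6: x = 24 + (6) = 30, y = -4 + (-9) = -13 — confirmed correct.
Step 7: x = 30 + (9) = 39, y = -13 + (-3) = -16 — same as recorded.
Step 8: x = 39 + (-4) = 35, y = -16 + (-5) = -21 — same as recorded.
Step 9: x = 35 + (3) = 38, y = -21 + (-8) = -29 — exactly as logged.
All steps check out; nothing to correct.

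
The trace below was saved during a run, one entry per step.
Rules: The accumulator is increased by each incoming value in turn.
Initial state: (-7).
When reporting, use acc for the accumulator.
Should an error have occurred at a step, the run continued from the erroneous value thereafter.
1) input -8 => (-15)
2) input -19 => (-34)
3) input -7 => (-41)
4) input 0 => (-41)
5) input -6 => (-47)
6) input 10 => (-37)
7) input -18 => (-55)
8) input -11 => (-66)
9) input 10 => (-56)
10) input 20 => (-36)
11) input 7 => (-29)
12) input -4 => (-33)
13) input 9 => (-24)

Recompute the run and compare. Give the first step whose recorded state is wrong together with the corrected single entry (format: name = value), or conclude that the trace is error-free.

no error

1. acc = -7 + -8 = -15 (in agreement)
2. acc = -15 + -19 = -34 (in agreement)
3. acc = -34 + -7 = -41 (no discrepancy)
4. acc = -41 + 0 = -41 (agrees with the trace)
5. acc = -41 + -6 = -47 (checks out)
6. acc = -47 + 10 = -37 (agrees with the trace)
7. acc = -37 + -18 = -55 (consistent with the trace)
8. acc = -55 + -11 = -66 (same as recorded)
9. acc = -66 + 10 = -56 (no discrepancy)
10. acc = -56 + 20 = -36 (matches)
11. acc = -36 + 7 = -29 (in agreement)
12. acc = -29 + -4 = -33 (verified)
13. acc = -33 + 9 = -24 (exactly as logged)
Nothing is out of place; the run is error-free.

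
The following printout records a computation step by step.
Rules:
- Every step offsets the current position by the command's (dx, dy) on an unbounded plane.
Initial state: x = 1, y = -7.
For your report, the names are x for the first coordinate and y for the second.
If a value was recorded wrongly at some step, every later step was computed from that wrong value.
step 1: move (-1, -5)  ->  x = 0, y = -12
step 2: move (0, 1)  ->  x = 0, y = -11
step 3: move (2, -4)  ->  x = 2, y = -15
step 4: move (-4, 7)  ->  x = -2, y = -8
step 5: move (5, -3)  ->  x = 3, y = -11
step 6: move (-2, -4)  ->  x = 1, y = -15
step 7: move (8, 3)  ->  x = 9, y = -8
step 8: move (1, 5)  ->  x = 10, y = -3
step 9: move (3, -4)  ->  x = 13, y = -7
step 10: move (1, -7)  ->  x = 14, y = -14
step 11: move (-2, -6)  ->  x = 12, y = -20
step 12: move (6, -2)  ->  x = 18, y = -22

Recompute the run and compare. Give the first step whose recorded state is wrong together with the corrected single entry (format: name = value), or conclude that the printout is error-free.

step 7, y = -12

step 1: x = 1 + (-1) = 0, y = -7 + (-5) = -12 -> exactly as logged
step 2: x = 0 + (0) = 0, y = -12 + (1) = -11 -> confirmed correct
step 3: x = 0 + (2) = 2, y = -11 + (-4) = -15 -> exactly as logged
step 4: x = 2 + (-4) = -2, y = -15 + (7) = -8 -> matches
step 5: x = -2 + (5) = 3, y = -8 + (-3) = -11 -> same as recorded
step 6: x = 3 + (-2) = 1, y = -11 + (-4) = -15 -> matches
step 7: x = 1 + (8) = 9, y = -15 + (3) = -12 -> the entry is off here
That makes step 7 the first incorrect line — y = -12 is what it should show.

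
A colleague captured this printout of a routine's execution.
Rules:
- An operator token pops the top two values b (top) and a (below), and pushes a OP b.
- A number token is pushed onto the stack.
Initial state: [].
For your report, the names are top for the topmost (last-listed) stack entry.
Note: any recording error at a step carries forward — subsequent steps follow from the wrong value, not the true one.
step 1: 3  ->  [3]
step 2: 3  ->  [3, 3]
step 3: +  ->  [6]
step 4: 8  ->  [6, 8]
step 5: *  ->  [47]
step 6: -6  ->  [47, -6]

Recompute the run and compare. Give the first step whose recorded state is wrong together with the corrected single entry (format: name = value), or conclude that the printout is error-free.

Recomputing the run from the initial state:
step 1: [3]
step 2: [3, 3]
step 3: [6]
step 4: [6, 8]
step 5: [48]
step 6: [48, -6]
The first disagreement with the printout is at step 5, where the value should be top = 48.

step 5, top = 48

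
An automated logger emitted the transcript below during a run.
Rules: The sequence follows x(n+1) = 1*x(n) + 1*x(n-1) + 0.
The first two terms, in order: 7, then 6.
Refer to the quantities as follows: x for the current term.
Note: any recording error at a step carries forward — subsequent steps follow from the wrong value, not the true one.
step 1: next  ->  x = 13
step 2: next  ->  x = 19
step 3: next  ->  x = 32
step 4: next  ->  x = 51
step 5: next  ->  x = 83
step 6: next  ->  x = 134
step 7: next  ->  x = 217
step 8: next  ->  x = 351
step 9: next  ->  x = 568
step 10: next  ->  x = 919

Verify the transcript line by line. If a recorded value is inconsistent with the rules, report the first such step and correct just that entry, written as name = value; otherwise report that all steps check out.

no error

Step 1: x = 1*(6) + (1)*(7) + (0) = 13 — no discrepancy.
Step 2: x = 1*(13) + (1)*(6) + (0) = 19 — matches.
Step 3: x = 1*(19) + (1)*(13) + (0) = 32 — agrees with the transcript.
Step 4: x = 1*(32) + (1)*(19) + (0) = 51 — in agreement.
Step 5: x = 1*(51) + (1)*(32) + (0) = 83 — confirmed correct.
Step 6: x = 1*(83) + (1)*(51) + (0) = 134 — verified.
Step 7: x = 1*(134) + (1)*(83) + (0) = 217 — checks out.
Step 8: x = 1*(217) + (1)*(134) + (0) = 351 — no discrepancy.
Step 9: x = 1*(351) + (1)*(217) + (0) = 568 — agrees with the transcript.
Step 10: x = 1*(568) + (1)*(351) + (0) = 919 — checks out.
Nothing is out of place; the run is error-free.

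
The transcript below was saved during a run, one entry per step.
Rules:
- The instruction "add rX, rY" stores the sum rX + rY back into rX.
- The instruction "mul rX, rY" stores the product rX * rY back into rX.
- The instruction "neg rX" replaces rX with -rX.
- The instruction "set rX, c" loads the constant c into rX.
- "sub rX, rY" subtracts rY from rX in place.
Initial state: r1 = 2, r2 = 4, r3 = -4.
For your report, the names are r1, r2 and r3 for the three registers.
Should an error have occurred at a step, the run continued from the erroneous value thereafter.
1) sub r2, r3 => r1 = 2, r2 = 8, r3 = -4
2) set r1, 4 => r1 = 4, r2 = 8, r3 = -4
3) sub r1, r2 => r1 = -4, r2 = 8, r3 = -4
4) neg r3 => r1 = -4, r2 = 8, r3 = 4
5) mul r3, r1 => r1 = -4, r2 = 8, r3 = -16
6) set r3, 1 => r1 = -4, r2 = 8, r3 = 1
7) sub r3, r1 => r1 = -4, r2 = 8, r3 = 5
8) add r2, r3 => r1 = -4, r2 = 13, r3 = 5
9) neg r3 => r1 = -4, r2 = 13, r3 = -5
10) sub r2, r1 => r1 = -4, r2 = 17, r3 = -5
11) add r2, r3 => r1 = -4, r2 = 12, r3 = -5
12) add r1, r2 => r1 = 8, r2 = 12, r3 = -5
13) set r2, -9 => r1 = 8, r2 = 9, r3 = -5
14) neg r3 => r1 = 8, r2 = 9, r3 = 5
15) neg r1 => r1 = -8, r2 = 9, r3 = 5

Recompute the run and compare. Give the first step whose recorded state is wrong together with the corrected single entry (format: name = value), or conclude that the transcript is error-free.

step 13, r2 = -9

Step 1: r2 = 4 - -4 = 8 — matches.
Step 2: r1 = 4 — exactly as logged.
Step 3: r1 = 4 - 8 = -4 — consistent with the transcript.
Step 4: r3 = -(-4) = 4 — confirmed correct.
Step 5: r3 = 4 * -4 = -16 — checks out.
Step 6: r3 = 1 — no discrepancy.
Step 7: r3 = 1 - -4 = 5 — confirmed correct.
Step 8: r2 = 8 + 5 = 13 — exactly as logged.
Step 9: r3 = -(5) = -5 — exactly as logged.
Step 10: r2 = 13 - -4 = 17 — no discrepancy.
Step 11: r2 = 17 + -5 = 12 — same as recorded.
Step 12: r1 = -4 + 12 = 8 — same as recorded.
Step 13: r2 = -9 — the entry is off here.
The audit stops at step 13: the recorded entry is wrong and should be r2 = -9.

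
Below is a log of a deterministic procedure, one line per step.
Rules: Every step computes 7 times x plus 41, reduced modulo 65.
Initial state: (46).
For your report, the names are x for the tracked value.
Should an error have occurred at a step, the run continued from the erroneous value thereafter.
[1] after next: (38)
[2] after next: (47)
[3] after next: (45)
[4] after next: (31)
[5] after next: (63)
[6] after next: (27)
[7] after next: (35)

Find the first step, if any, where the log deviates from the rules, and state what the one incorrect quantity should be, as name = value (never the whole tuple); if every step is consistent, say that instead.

no error

Recomputing the run from the initial state:
step 1: x = 38
step 2: x = 47
step 3: x = 45
step 4: x = 31
step 5: x = 63
step 6: x = 27
step 7: x = 35
This matches the log at every step.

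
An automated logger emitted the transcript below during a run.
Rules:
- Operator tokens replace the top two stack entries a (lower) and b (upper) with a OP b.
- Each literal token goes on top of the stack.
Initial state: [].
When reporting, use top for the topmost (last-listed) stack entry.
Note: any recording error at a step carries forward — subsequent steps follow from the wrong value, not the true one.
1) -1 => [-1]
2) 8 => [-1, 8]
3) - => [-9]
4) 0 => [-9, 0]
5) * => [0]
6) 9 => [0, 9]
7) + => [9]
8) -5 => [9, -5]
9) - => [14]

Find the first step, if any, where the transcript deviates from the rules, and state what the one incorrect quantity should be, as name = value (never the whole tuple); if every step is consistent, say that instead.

no error

Step 1: push -1: top = -1 — matches.
Step 2: push 8: top = 8 — checks out.
Step 3: -1 - 8 = -9 — verified.
Step 4: push 0: top = 0 — exactly as logged.
Step 5: -9 * 0 = 0 — same as recorded.
Step 6: push 9: top = 9 — verified.
Step 7: 0 + 9 = 9 — matches.
Step 8: push -5: top = -5 — agrees with the transcript.
Step 9: 9 - -5 = 14 — confirmed correct.
No step deviates from the rules.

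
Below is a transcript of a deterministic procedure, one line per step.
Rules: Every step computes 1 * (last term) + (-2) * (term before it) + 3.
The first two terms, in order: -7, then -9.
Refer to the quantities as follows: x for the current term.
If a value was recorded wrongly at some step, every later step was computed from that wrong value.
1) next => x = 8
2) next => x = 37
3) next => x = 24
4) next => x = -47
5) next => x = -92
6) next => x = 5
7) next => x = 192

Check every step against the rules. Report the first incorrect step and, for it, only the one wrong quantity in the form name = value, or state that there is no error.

Recomputing the run from the initial state:
step 1: x = 8
step 2: x = 29
step 3: x = 16
step 4: x = -39
step 5: x = -68
step 6: x = 13
step 7: x = 152
The first disagreement with the transcript is at step 2, where the value should be x = 29.

step 2, x = 29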